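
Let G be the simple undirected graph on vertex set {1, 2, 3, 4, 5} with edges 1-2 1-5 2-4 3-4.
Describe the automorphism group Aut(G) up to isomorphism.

The degree sequence is [2, 2, 1, 2, 1]; the two degree-1 vertices 3 and 5 are the ends of a path, so G = P_5. A path has exactly one nontrivial symmetry — reversal — giving Aut(G) of order 2.

the cyclic group of order 2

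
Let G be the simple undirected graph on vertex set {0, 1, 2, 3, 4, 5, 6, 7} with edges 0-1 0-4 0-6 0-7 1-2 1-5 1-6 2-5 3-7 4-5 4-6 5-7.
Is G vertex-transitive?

Vertex 2 is the only vertex of degree 2, so every automorphism fixes it; G is not vertex-transitive.

No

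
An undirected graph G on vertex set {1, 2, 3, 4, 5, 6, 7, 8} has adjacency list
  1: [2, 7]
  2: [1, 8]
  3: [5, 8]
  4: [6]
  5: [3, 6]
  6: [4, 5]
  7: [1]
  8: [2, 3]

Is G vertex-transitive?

No

Automorphisms preserve degree, but G has vertices of degree 1 and vertices of degree 2; no automorphism maps one to the other, so G is not vertex-transitive.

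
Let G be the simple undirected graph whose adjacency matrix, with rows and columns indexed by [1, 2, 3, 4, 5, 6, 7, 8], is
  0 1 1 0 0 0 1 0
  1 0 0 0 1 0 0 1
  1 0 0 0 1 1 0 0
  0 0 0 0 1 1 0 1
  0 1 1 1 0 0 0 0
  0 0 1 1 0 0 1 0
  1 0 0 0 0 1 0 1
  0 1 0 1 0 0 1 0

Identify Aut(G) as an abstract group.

G is 3-regular and bipartite on 2^3 = 8 vertices with girth 4; it is the hypercube graph Q_3. Aut(Q_3) consists of the signed permutations of the 3 coordinate axes: 3! permutations times 2^3 sign flips, so |Aut| = 2^3·3! = 48.

Z_2^3 ⋊ S_3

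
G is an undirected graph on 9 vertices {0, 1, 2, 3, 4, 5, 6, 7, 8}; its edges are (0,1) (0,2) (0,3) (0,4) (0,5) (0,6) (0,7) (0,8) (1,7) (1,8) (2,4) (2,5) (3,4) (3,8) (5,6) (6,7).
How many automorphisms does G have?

Vertex 0 is the unique vertex of degree 8; the remaining 8 vertices each have degree 3 and induce a cycle, so G is the wheel on 9 vertices with hub 0. Every automorphism fixes the hub and acts on the rim 8-cycle, so Aut(G) ≅ Aut(C_8) = D_8 of order 16.

16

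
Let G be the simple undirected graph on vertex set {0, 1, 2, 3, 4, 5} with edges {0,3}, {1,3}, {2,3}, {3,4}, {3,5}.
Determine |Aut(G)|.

Vertex 3 has degree 5 and every other vertex has degree 1, so G is the star K_{1,5} with centre 3. The 5 leaves are pairwise interchangeable while the centre is fixed, giving Aut(G) = S_5.

120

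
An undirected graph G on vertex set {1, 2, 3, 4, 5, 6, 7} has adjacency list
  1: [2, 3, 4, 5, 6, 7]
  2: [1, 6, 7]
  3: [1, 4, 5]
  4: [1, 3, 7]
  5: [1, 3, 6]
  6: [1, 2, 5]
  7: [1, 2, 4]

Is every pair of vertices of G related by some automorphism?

Vertex 1 is the only vertex of degree 6, so every automorphism fixes it; G is not vertex-transitive.

No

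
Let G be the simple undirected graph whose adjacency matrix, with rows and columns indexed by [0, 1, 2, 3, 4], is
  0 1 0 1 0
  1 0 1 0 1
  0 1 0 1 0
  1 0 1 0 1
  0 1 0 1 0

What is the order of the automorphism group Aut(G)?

The vertices split by degree into {1, 3} (degree 3) and {0, 2, 4} (degree 2); every edge runs between the two parts, so G is the complete bipartite graph K_{2,3}. The parts have unequal sizes, so no automorphism swaps them; each part is permuted independently, giving S_3 × S_2 of order 3!·2! = 12.

12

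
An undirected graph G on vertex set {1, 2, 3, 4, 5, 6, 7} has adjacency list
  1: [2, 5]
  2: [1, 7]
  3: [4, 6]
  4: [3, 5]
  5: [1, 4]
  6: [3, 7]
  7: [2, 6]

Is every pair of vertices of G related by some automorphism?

Every vertex has degree 2 and the graph is connected, so G is the 7-cycle C_7. The automorphisms of the 7-cycle are exactly the symmetries of a regular 7-gon: the dihedral group D_7, |D_7| = 14. Under this action every vertex can be carried to every other, so G is vertex-transitive.

Yes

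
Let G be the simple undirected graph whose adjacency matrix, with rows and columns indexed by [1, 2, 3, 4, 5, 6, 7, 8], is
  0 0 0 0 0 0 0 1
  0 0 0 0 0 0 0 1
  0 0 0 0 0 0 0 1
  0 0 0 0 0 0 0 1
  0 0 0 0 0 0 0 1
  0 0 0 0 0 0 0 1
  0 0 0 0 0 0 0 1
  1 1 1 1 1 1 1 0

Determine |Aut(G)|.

Vertex 8 has degree 7 and every other vertex has degree 1, so G is the star K_{1,7} with centre 8. Any automorphism fixes the centre and permutes the 7 leaves freely, so Aut(G) ≅ S_7 of order 7! = 5040.

5040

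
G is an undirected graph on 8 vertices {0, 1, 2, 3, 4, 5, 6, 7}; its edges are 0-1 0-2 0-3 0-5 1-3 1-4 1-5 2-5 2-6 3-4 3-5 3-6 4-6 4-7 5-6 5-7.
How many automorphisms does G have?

1

The degree sequence is [4, 4, 3, 5, 4, 6, 4, 2]. Checking the degree-preserving permutations of the vertex set shows that none except the identity preserves every edge, so Aut(G) is trivial.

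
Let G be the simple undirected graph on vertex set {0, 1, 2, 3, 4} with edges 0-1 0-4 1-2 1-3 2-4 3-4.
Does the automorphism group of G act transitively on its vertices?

No

Automorphisms preserve degree, but G has vertices of degree 2 and vertices of degree 3; no automorphism maps one to the other, so G is not vertex-transitive.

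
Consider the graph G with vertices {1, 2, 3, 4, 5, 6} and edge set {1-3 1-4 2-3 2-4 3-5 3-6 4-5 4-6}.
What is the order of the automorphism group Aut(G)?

The vertices split by degree into {3, 4} (degree 4) and {1, 2, 5, 6} (degree 2); every edge runs between the two parts, so G is the complete bipartite graph K_{2,4}. Automorphisms preserve the bipartition setwise (since the parts differ in size) and act as S_2 × S_4 within it; |Aut| = 48.

48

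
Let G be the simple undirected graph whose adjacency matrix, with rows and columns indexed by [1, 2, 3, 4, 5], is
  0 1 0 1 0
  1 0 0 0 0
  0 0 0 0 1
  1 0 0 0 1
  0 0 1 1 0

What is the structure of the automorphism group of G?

the cyclic group of order 2

The degree sequence is [2, 1, 1, 2, 2]; the two degree-1 vertices 2 and 3 are the ends of a path, so G = P_5. A path has exactly one nontrivial symmetry — reversal — giving Aut(G) of order 2.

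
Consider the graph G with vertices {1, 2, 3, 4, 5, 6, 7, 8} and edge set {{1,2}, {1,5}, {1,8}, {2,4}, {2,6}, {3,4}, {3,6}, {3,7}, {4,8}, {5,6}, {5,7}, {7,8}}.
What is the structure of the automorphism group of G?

the hyperoctahedral group B_3

G is 3-regular and bipartite on 2^3 = 8 vertices with girth 4; it is the hypercube graph Q_3. Aut(Q_3) consists of the signed permutations of the 3 coordinate axes: 3! permutations times 2^3 sign flips, so |Aut| = 2^3·3! = 48.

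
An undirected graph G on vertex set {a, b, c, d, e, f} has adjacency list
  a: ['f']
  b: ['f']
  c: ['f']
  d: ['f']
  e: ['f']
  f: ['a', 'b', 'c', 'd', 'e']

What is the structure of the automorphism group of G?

Vertex f has degree 5 and every other vertex has degree 1, so G is the star K_{1,5} with centre f. The 5 leaves are pairwise interchangeable while the centre is fixed, giving Aut(G) = S_5.

S_5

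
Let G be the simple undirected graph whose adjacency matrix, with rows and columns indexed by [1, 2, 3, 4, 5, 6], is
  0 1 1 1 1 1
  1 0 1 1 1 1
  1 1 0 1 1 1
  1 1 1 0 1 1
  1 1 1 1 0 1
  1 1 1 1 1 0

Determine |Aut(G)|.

All 6 vertices are pairwise adjacent: G = K_6. Any permutation of the 6 vertices preserves K_6, so Aut(K_6) = S_6 of order 6! = 720.

720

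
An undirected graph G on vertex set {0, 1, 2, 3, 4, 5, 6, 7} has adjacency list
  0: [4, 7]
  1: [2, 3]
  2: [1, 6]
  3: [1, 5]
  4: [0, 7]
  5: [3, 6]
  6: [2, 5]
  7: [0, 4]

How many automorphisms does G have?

60

G has two connected components, {1, 2, 3, 5, 6} and {0, 4, 7}; each is 2-regular, so G = C_5 ⊔ C_3. The components are non-isomorphic (different sizes), so Aut(G) = Aut(C_3) × Aut(C_5) = D_3 × D_5 of order 6·10 = 60.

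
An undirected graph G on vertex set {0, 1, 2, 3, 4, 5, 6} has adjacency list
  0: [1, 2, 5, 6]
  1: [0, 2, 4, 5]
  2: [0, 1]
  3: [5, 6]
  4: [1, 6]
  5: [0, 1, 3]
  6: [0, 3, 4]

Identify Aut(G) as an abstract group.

1

Degrees alone do not determine every vertex (e.g. 0 and 1 both have degree 4), but their neighbour-degree multisets differ: N(0) has degrees [2, 3, 3, 4] while N(1) has degrees [2, 2, 3, 4]. Repeating this refinement separates all vertices, so the only automorphism is the identity.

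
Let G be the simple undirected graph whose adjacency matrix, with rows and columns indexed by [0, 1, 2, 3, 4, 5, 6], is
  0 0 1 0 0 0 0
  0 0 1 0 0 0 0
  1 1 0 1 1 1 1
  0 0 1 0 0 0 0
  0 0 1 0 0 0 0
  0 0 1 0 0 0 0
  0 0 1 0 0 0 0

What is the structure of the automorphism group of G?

Vertex 2 has degree 6 and every other vertex has degree 1, so G is the star K_{1,6} with centre 2. Any automorphism fixes the centre and permutes the 6 leaves freely, so Aut(G) ≅ S_6 of order 6! = 720.

S_6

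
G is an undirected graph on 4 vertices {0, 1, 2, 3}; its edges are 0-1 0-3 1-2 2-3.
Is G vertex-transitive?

G is 2-regular and bipartite on 2^2 = 4 vertices with girth 4; it is the hypercube graph Q_2. Aut(Q_2) consists of the signed permutations of the 2 coordinate axes: 2! permutations times 2^2 sign flips, so |Aut| = 2^2·2! = 8. This group acts transitively on the 4 vertices.

Yes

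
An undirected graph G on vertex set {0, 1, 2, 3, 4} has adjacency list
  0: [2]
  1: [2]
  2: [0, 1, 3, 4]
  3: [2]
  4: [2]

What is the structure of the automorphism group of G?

Vertex 2 has degree 4 and every other vertex has degree 1, so G is the star K_{1,4} with centre 2. The 4 leaves are pairwise interchangeable while the centre is fixed, giving Aut(G) = S_4.

the symmetric group on 4 letters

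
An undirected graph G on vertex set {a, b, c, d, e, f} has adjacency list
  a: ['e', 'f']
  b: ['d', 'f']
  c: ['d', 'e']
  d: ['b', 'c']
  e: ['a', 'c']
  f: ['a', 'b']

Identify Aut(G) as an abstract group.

G is 2-regular and connected on 6 vertices, i.e. the cycle C_6. C_6 has 6 rotations and 6 reflections, so Aut(C_6) ≅ D_6 of order 12.

the dihedral group of order 12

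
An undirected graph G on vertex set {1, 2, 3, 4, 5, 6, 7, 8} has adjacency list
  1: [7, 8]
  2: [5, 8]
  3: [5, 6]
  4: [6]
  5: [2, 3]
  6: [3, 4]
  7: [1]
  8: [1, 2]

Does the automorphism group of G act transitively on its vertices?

Automorphisms preserve degree, but G has vertices of degree 1 and vertices of degree 2; no automorphism maps one to the other, so G is not vertex-transitive.

No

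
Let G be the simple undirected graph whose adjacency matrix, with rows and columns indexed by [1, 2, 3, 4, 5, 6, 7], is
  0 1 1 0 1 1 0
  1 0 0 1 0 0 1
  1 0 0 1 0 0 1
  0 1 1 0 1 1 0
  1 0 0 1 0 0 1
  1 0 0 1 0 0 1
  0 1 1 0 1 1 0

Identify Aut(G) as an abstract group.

The vertices split by degree into {1, 4, 7} (degree 4) and {2, 3, 5, 6} (degree 3); every edge runs between the two parts, so G is the complete bipartite graph K_{3,4}. Automorphisms preserve the bipartition setwise (since the parts differ in size) and act as S_3 × S_4 within it; |Aut| = 144.

S_3 × S_4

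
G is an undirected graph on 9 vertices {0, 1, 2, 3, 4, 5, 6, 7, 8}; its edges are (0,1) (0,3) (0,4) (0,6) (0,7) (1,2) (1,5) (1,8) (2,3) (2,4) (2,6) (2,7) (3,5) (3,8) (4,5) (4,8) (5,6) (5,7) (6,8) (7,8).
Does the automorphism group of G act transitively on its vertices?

No

Automorphisms preserve degree, but G has vertices of degree 4 and vertices of degree 5; no automorphism maps one to the other, so G is not vertex-transitive.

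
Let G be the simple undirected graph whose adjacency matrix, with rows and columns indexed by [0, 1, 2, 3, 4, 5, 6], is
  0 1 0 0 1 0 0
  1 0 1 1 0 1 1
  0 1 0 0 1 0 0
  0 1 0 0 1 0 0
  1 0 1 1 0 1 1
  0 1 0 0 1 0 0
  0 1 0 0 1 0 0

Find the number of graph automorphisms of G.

240

The vertices split by degree into {1, 4} (degree 5) and {0, 2, 3, 5, 6} (degree 2); every edge runs between the two parts, so G is the complete bipartite graph K_{2,5}. Automorphisms preserve the bipartition setwise (since the parts differ in size) and act as S_5 × S_2 within it; |Aut| = 240.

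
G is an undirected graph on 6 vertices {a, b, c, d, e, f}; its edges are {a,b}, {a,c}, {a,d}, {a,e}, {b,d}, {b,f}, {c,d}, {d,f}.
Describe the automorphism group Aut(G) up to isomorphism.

1

Degrees alone do not determine every vertex (e.g. a and d both have degree 4), but their neighbour-degree multisets differ: N(a) has degrees [1, 2, 3, 4] while N(d) has degrees [2, 2, 3, 4]. Repeating this refinement separates all vertices, so the only automorphism is the identity.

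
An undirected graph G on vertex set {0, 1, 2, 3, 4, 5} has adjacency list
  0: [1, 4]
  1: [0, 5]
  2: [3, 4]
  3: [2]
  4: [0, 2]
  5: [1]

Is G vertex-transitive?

Automorphisms preserve degree, but G has vertices of degree 1 and vertices of degree 2; no automorphism maps one to the other, so G is not vertex-transitive.

No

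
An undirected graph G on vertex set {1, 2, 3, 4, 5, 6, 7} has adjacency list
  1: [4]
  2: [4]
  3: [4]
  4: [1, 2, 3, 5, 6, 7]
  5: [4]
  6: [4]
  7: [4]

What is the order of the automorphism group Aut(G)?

720

Vertex 4 has degree 6 and every other vertex has degree 1, so G is the star K_{1,6} with centre 4. Any automorphism fixes the centre and permutes the 6 leaves freely, so Aut(G) ≅ S_6 of order 6! = 720.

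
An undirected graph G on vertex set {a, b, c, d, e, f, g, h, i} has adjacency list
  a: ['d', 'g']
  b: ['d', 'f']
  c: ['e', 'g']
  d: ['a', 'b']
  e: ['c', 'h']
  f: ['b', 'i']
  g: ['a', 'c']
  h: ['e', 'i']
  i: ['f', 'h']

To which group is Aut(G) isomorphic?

the dihedral group of order 18

Every vertex has degree 2 and the graph is connected, so G is the 9-cycle C_9. The automorphisms of the 9-cycle are exactly the symmetries of a regular 9-gon: the dihedral group D_9, |D_9| = 18.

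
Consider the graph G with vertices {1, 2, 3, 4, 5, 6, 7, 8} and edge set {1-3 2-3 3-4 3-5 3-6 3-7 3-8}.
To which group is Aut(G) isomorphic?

Vertex 3 has degree 7 and every other vertex has degree 1, so G is the star K_{1,7} with centre 3. Any automorphism fixes the centre and permutes the 7 leaves freely, so Aut(G) ≅ S_7 of order 7! = 5040.

S_7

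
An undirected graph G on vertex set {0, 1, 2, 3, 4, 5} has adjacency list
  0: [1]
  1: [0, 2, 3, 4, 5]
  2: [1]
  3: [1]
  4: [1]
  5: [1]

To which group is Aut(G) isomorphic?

Vertex 1 has degree 5 and every other vertex has degree 1, so G is the star K_{1,5} with centre 1. Any automorphism fixes the centre and permutes the 5 leaves freely, so Aut(G) ≅ S_5 of order 5! = 120.

S_5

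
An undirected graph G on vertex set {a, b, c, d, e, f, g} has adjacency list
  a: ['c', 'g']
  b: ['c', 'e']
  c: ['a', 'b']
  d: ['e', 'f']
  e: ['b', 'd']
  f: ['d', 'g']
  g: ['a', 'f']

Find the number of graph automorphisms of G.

G is 2-regular and connected on 7 vertices, i.e. the cycle C_7. C_7 has 7 rotations and 7 reflections, so Aut(C_7) ≅ D_7 of order 14.

14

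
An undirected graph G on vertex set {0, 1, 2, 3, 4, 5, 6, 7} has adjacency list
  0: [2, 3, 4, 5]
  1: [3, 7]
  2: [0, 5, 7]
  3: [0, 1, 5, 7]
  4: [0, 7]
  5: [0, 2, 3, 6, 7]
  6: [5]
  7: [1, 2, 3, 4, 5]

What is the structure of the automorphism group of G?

The degree sequence is [4, 2, 3, 4, 2, 5, 1, 5]. Checking the degree-preserving permutations of the vertex set shows that none except the identity preserves every edge, so Aut(G) is trivial.

{e}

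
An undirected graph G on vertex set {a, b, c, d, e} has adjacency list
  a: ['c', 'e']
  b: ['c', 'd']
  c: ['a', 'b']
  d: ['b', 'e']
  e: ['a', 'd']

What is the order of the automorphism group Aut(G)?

G is 2-regular and connected on 5 vertices, i.e. the cycle C_5. The automorphisms of the 5-cycle are exactly the symmetries of a regular 5-gon: the dihedral group D_5, |D_5| = 10.

10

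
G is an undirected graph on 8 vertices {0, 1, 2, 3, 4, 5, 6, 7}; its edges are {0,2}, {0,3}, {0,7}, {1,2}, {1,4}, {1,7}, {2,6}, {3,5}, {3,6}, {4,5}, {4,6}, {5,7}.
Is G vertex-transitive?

Yes

G is 3-regular and bipartite on 2^3 = 8 vertices with girth 4; it is the hypercube graph Q_3. The symmetry group of the 3-cube is the hyperoctahedral group B_3 = Z_2 ≀ S_3, of order 2^3·3! = 48. This group acts transitively on the 8 vertices.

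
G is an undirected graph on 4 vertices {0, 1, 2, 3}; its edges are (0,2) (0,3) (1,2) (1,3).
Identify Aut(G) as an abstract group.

D_4

G is 2-regular and bipartite on 2^2 = 4 vertices with girth 4; it is the hypercube graph Q_2. Aut(Q_2) consists of the signed permutations of the 2 coordinate axes: 2! permutations times 2^2 sign flips, so |Aut| = 2^2·2! = 8.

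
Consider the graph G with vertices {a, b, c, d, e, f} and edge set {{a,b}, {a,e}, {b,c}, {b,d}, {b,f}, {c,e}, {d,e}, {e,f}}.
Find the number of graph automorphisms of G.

48

The vertices split by degree into {b, e} (degree 4) and {a, c, d, f} (degree 2); every edge runs between the two parts, so G is the complete bipartite graph K_{2,4}. Automorphisms preserve the bipartition setwise (since the parts differ in size) and act as S_4 × S_2 within it; |Aut| = 48.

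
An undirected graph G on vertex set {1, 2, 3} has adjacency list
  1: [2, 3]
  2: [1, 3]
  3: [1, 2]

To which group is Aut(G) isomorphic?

Every vertex has degree 2, so G is the complete graph K_3. Any permutation of the 3 vertices preserves K_3, so Aut(K_3) = S_3 of order 3! = 6.

the symmetric group on 3 letters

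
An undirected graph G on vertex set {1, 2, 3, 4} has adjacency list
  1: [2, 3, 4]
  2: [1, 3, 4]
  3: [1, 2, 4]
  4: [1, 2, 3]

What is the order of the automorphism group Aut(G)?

24

All 4 vertices are pairwise adjacent: G = K_4. Any permutation of the 4 vertices preserves K_4, so Aut(K_4) = S_4 of order 4! = 24.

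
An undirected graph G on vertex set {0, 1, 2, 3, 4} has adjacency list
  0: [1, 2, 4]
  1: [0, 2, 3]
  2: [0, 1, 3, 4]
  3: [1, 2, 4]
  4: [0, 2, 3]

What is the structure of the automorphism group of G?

Vertex 2 is the unique vertex of degree 4; the remaining 4 vertices each have degree 3 and induce a cycle, so G is the wheel on 5 vertices with hub 2. Every automorphism fixes the hub and acts on the rim 4-cycle, so Aut(G) ≅ Aut(C_4) = D_4 of order 8.

D_4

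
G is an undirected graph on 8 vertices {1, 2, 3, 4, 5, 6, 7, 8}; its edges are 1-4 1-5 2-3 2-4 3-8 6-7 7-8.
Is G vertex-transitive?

Automorphisms preserve degree, but G has vertices of degree 1 and vertices of degree 2; no automorphism maps one to the other, so G is not vertex-transitive.

No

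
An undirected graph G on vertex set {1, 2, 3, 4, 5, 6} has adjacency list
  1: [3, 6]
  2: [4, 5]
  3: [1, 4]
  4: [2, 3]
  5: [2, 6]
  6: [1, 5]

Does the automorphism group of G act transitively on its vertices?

Every vertex has degree 2 and the graph is connected, so G is the 6-cycle C_6. C_6 has 6 rotations and 6 reflections, so Aut(C_6) ≅ D_6 of order 12. This group acts transitively on the 6 vertices.

Yes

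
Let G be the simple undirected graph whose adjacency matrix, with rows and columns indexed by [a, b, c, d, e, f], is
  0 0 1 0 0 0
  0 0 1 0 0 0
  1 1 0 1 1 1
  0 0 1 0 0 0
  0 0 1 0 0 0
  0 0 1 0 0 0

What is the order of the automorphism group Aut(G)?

Vertex c has degree 5 and every other vertex has degree 1, so G is the star K_{1,5} with centre c. Any automorphism fixes the centre and permutes the 5 leaves freely, so Aut(G) ≅ S_5 of order 5! = 120.

120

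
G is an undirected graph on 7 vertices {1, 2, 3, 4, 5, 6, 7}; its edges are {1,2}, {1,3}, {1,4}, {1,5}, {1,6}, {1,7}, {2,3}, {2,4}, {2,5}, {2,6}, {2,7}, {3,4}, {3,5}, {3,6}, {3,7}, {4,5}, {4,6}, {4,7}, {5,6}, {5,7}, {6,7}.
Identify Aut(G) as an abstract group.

the symmetric group on 7 letters

Every vertex has degree 6, so G is the complete graph K_7. Every bijection on the vertex set is an automorphism of K_7; hence Aut(K_7) ≅ S_7, order 5040.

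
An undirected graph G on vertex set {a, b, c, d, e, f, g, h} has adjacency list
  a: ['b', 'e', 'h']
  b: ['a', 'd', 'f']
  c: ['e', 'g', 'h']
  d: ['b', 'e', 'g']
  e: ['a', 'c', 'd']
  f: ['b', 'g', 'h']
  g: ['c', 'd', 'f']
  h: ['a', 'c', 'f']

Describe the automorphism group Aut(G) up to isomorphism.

G is 3-regular and bipartite on 2^3 = 8 vertices with girth 4; it is the hypercube graph Q_3. Aut(Q_3) consists of the signed permutations of the 3 coordinate axes: 3! permutations times 2^3 sign flips, so |Aut| = 2^3·3! = 48.

Z_2^3 ⋊ S_3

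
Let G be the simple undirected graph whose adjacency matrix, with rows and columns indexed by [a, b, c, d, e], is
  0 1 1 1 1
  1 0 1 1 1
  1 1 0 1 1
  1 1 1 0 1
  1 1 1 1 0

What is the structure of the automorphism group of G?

the symmetric group on 5 letters

All 5 vertices are pairwise adjacent: G = K_5. Any permutation of the 5 vertices preserves K_5, so Aut(K_5) = S_5 of order 5! = 120.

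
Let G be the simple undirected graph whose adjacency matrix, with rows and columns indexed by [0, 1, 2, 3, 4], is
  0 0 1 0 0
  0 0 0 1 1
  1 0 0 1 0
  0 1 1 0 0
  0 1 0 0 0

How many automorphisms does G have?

2

The degree sequence is [1, 2, 2, 2, 1]; the two degree-1 vertices 0 and 4 are the ends of a path, so G = P_5. A path has exactly one nontrivial symmetry — reversal — giving Aut(G) of order 2.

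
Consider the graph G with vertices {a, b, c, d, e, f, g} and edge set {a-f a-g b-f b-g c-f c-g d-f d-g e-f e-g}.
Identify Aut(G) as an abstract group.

S_2 × S_5

The vertices split by degree into {f, g} (degree 5) and {a, b, c, d, e} (degree 2); every edge runs between the two parts, so G is the complete bipartite graph K_{2,5}. Automorphisms preserve the bipartition setwise (since the parts differ in size) and act as S_2 × S_5 within it; |Aut| = 240.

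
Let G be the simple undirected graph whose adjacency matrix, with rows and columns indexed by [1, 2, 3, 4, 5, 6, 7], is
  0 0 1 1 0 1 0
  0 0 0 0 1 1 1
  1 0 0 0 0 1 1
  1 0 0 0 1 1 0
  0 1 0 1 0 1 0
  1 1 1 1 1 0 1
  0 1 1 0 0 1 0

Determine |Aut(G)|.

Vertex 6 is the unique vertex of degree 6; the remaining 6 vertices each have degree 3 and induce a cycle, so G is the wheel on 7 vertices with hub 6. Every automorphism fixes the hub and acts on the rim 6-cycle, so Aut(G) ≅ Aut(C_6) = D_6 of order 12.

12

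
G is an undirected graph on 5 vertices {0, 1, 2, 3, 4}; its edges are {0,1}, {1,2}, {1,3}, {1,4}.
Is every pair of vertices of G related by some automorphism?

No

Vertex 1 is the only vertex of degree 4, so every automorphism fixes it; G is not vertex-transitive.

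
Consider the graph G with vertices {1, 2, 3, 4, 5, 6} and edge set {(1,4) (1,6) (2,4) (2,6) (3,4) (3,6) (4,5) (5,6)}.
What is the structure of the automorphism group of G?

The vertices split by degree into {4, 6} (degree 4) and {1, 2, 3, 5} (degree 2); every edge runs between the two parts, so G is the complete bipartite graph K_{2,4}. The parts have unequal sizes, so no automorphism swaps them; each part is permuted independently, giving S_4 × S_2 of order 4!·2! = 48.

S_4 × S_2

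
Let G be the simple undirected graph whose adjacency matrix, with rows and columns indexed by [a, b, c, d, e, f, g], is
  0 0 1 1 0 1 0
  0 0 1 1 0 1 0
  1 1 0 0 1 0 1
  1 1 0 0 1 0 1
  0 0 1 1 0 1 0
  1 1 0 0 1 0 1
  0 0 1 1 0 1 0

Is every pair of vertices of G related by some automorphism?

No

Automorphisms preserve degree, but G has vertices of degree 3 and vertices of degree 4; no automorphism maps one to the other, so G is not vertex-transitive.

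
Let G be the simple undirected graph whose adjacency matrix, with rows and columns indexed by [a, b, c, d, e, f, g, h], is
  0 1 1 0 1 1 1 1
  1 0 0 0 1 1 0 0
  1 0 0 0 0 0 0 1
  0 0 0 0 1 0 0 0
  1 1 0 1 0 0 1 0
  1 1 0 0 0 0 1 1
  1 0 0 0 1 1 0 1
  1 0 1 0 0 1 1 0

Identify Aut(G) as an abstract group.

Degrees alone do not determine every vertex (e.g. e and f both have degree 4), but their neighbour-degree multisets differ: N(e) has degrees [1, 3, 4, 6] while N(f) has degrees [3, 4, 4, 6]. Repeating this refinement separates all vertices, so the only automorphism is the identity.

1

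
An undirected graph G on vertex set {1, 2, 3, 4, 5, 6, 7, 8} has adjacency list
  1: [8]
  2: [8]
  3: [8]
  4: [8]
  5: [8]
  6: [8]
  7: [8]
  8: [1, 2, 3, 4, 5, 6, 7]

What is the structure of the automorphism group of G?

Vertex 8 has degree 7 and every other vertex has degree 1, so G is the star K_{1,7} with centre 8. Any automorphism fixes the centre and permutes the 7 leaves freely, so Aut(G) ≅ S_7 of order 7! = 5040.

the symmetric group on 7 letters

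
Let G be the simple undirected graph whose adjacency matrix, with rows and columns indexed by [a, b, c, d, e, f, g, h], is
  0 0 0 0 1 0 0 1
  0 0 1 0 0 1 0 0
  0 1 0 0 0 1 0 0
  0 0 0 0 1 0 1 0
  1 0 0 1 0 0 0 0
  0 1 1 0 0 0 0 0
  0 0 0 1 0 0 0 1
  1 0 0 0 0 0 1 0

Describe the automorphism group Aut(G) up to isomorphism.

G has two connected components, {a, d, e, g, h} and {b, c, f}; each is 2-regular, so G = C_5 ⊔ C_3. The components are non-isomorphic (different sizes), so Aut(G) = Aut(C_3) × Aut(C_5) = D_3 × D_5 of order 6·10 = 60.

D_3 × D_5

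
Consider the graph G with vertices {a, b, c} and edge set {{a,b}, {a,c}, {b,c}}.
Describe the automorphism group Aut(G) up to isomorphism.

the symmetric group on 3 letters

Every vertex has degree 2, so G is the complete graph K_3. Any permutation of the 3 vertices preserves K_3, so Aut(K_3) = S_3 of order 3! = 6.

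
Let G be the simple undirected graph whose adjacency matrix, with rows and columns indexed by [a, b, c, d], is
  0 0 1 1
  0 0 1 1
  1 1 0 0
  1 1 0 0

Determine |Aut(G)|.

G is 2-regular and bipartite on 2^2 = 4 vertices with girth 4; it is the hypercube graph Q_2. Aut(Q_2) consists of the signed permutations of the 2 coordinate axes: 2! permutations times 2^2 sign flips, so |Aut| = 2^2·2! = 8.

8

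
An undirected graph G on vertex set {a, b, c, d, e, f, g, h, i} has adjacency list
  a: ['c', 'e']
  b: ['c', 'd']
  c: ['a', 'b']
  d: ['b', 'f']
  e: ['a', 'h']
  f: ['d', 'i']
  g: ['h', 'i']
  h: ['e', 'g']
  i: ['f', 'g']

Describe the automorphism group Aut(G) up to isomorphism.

the dihedral group of order 18

Every vertex has degree 2 and the graph is connected, so G is the 9-cycle C_9. The automorphisms of the 9-cycle are exactly the symmetries of a regular 9-gon: the dihedral group D_9, |D_9| = 18.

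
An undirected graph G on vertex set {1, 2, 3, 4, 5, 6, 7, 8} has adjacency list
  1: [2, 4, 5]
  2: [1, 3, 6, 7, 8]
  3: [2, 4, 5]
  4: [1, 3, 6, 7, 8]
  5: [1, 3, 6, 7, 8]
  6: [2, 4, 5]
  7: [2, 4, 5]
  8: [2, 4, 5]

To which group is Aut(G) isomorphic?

The vertices split by degree into {2, 4, 5} (degree 5) and {1, 3, 6, 7, 8} (degree 3); every edge runs between the two parts, so G is the complete bipartite graph K_{3,5}. Automorphisms preserve the bipartition setwise (since the parts differ in size) and act as S_5 × S_3 within it; |Aut| = 720.

S_5 × S_3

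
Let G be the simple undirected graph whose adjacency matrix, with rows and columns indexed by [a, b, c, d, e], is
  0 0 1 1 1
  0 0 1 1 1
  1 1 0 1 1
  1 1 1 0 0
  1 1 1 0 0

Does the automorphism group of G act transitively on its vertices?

No

Vertex c is the only vertex of degree 4, so every automorphism fixes it; G is not vertex-transitive.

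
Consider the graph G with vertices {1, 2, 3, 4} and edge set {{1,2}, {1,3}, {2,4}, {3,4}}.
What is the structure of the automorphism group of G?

G is 2-regular and bipartite on 2^2 = 4 vertices with girth 4; it is the hypercube graph Q_2. Aut(Q_2) consists of the signed permutations of the 2 coordinate axes: 2! permutations times 2^2 sign flips, so |Aut| = 2^2·2! = 8.

the hyperoctahedral group B_2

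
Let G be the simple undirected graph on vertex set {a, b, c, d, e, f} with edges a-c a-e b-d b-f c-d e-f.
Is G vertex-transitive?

G is 2-regular and connected on 6 vertices, i.e. the cycle C_6. The automorphisms of the 6-cycle are exactly the symmetries of a regular 6-gon: the dihedral group D_6, |D_6| = 12. This group acts transitively on the 6 vertices.

Yes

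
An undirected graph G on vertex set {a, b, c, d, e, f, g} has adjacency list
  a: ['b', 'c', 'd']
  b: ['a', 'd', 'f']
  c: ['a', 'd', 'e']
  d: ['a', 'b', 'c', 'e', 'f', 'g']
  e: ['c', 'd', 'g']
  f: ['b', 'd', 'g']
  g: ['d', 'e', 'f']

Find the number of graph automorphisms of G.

Vertex d is the unique vertex of degree 6; the remaining 6 vertices each have degree 3 and induce a cycle, so G is the wheel on 7 vertices with hub d. With the hub fixed, the remaining symmetry is that of the rim cycle C_6, giving the dihedral group D_6.

12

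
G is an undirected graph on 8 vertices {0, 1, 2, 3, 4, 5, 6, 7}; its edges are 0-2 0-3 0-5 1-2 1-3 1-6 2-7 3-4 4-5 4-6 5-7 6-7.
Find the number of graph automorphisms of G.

G is 3-regular and bipartite on 2^3 = 8 vertices with girth 4; it is the hypercube graph Q_3. Aut(Q_3) consists of the signed permutations of the 3 coordinate axes: 3! permutations times 2^3 sign flips, so |Aut| = 2^3·3! = 48.

48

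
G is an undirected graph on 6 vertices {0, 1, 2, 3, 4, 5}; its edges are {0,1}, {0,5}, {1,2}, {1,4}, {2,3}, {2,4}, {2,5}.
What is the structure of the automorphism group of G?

Degrees alone do not determine every vertex (e.g. 0 and 4 both have degree 2), but their neighbour-degree multisets differ: N(0) has degrees [2, 3] while N(4) has degrees [3, 4]. Repeating this refinement separates all vertices, so the only automorphism is the identity.

the trivial group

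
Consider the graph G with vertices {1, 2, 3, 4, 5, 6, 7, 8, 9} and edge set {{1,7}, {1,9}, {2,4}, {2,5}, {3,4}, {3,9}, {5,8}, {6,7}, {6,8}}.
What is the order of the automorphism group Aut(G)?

18

G is 2-regular and connected on 9 vertices, i.e. the cycle C_9. C_9 has 9 rotations and 9 reflections, so Aut(C_9) ≅ D_9 of order 18.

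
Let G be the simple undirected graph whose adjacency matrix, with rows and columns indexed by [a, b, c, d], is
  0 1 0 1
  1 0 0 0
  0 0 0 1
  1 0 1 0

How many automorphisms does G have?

The degree sequence is [2, 1, 1, 2]; the two degree-1 vertices b and c are the ends of a path, so G = P_4. The only nontrivial automorphism of a path is the end-to-end reflection, so Aut(G) ≅ Z_2.

2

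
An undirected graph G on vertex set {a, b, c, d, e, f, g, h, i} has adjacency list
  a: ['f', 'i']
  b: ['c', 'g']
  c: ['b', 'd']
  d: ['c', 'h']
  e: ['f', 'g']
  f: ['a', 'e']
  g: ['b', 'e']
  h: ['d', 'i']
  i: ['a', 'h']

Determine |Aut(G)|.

18

G is 2-regular and connected on 9 vertices, i.e. the cycle C_9. The automorphisms of the 9-cycle are exactly the symmetries of a regular 9-gon: the dihedral group D_9, |D_9| = 18.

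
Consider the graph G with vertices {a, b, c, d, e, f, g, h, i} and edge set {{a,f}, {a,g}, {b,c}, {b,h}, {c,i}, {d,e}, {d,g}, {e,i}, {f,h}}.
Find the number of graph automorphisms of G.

18

G is 2-regular and connected on 9 vertices, i.e. the cycle C_9. C_9 has 9 rotations and 9 reflections, so Aut(C_9) ≅ D_9 of order 18.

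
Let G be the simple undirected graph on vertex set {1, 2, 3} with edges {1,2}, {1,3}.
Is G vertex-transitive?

Vertex 1 is the only vertex of degree 2, so every automorphism fixes it; G is not vertex-transitive.

No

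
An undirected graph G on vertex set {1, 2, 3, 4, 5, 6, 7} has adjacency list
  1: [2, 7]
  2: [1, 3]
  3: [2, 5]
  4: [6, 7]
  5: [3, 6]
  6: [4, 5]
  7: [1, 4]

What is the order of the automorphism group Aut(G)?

Every vertex has degree 2 and the graph is connected, so G is the 7-cycle C_7. The automorphisms of the 7-cycle are exactly the symmetries of a regular 7-gon: the dihedral group D_7, |D_7| = 14.

14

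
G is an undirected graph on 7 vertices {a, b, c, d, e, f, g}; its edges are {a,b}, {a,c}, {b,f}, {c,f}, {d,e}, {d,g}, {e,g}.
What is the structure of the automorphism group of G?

D_4 × D_3

G has two connected components, {a, b, c, f} and {d, e, g}; each is 2-regular, so G = C_4 ⊔ C_3. No automorphism exchanges components of different sizes, hence Aut(G) is the direct product D_4 × D_3, order 48.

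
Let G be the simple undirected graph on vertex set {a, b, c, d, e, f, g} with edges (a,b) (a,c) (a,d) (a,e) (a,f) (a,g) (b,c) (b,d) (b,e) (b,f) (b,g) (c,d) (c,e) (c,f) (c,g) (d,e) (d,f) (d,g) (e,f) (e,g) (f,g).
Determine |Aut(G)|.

5040

All 7 vertices are pairwise adjacent: G = K_7. Every bijection on the vertex set is an automorphism of K_7; hence Aut(K_7) ≅ S_7, order 5040.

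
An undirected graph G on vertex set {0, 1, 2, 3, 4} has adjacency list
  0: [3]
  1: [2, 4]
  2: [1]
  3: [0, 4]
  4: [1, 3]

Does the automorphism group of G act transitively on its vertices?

Automorphisms preserve degree, but G has vertices of degree 1 and vertices of degree 2; no automorphism maps one to the other, so G is not vertex-transitive.

No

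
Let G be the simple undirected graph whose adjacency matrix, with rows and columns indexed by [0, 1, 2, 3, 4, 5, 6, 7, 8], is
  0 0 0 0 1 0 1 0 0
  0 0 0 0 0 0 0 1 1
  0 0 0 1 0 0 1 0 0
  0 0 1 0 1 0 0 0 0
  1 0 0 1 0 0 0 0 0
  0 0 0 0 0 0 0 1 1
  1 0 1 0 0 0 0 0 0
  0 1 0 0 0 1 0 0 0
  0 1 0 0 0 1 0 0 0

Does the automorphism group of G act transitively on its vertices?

No

G has two connected components, {0, 2, 3, 4, 6} and {1, 5, 7, 8}; each is 2-regular, so G = C_5 ⊔ C_4. The orbit of 0 under Aut(G) is {0, 2, 3, 4, 6}, which does not contain 1, so G is not vertex-transitive.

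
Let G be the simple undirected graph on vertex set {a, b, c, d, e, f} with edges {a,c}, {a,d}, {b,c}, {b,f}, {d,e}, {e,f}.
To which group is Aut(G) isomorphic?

G is 2-regular and connected on 6 vertices, i.e. the cycle C_6. C_6 has 6 rotations and 6 reflections, so Aut(C_6) ≅ D_6 of order 12.

the dihedral group of order 12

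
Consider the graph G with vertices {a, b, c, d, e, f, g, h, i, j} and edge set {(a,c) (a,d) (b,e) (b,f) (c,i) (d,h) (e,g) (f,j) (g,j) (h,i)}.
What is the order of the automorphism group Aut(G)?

200

G has two connected components, {a, c, d, h, i} and {b, e, f, g, j}; each is 2-regular, so G = C_5 ⊔ C_5. Aut of a disjoint union of two copies of C_5 is the wreath product D_5 ≀ Z_2, of order 2·10² = 200.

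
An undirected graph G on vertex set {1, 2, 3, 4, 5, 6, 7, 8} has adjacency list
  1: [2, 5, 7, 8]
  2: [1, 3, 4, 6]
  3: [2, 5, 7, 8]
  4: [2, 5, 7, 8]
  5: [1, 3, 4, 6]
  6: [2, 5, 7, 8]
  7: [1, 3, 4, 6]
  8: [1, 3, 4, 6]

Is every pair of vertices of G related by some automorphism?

G is 4-regular and bipartite with parts {2, 5, 7, 8} and {1, 3, 4, 6} (each part is independent and every cross-pair is an edge), so G = K_{4,4}. Aut(K_{4,4}) is the wreath product S_4 ≀ Z_2: permute within each part, then optionally swap the parts; |Aut| = 2·(4!)² = 1152. Under this action every vertex can be carried to every other, so G is vertex-transitive.

Yes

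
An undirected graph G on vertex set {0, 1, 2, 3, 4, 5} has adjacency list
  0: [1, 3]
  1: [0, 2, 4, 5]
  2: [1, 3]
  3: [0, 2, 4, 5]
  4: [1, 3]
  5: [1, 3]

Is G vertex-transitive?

Automorphisms preserve degree, but G has vertices of degree 2 and vertices of degree 4; no automorphism maps one to the other, so G is not vertex-transitive.

No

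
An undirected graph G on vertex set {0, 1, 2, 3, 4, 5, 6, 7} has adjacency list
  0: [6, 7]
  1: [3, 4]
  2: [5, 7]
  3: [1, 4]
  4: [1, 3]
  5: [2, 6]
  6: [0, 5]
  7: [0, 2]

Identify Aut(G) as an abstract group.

G has two connected components, {0, 2, 5, 6, 7} and {1, 3, 4}; each is 2-regular, so G = C_5 ⊔ C_3. The components are non-isomorphic (different sizes), so Aut(G) = Aut(C_3) × Aut(C_5) = D_3 × D_5 of order 6·10 = 60.

D_3 × D_5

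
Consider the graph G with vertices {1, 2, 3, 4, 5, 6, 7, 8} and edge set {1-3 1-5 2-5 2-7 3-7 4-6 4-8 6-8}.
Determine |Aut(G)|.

60

G has two connected components, {1, 2, 3, 5, 7} and {4, 6, 8}; each is 2-regular, so G = C_5 ⊔ C_3. No automorphism exchanges components of different sizes, hence Aut(G) is the direct product D_5 × D_3, order 60.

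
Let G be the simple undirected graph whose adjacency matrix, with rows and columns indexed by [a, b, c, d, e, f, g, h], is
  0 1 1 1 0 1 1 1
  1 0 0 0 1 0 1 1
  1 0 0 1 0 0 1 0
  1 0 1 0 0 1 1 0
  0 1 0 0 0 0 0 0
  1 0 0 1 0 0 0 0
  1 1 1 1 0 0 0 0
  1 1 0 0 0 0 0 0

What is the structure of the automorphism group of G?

1

The degree sequence is [6, 4, 3, 4, 1, 2, 4, 2]. Checking the degree-preserving permutations of the vertex set shows that none except the identity preserves every edge, so Aut(G) is trivial.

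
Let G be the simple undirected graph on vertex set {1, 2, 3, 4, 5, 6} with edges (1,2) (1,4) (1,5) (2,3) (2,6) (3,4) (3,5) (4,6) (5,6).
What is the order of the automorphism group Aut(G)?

G is 3-regular and bipartite with parts {2, 4, 5} and {1, 3, 6} (each part is independent and every cross-pair is an edge), so G = K_{3,3}. Each part can be permuted independently (S_3 × S_3) and the two equal-size parts can also be swapped, giving (S_3 × S_3) ⋊ Z_2 of order 2·(3!)² = 72.

72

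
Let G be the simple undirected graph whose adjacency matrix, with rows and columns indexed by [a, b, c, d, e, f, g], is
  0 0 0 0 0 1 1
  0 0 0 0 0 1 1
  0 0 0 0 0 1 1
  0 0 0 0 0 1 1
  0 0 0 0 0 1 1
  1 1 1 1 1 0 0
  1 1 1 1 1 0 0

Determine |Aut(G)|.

The vertices split by degree into {f, g} (degree 5) and {a, b, c, d, e} (degree 2); every edge runs between the two parts, so G is the complete bipartite graph K_{2,5}. The parts have unequal sizes, so no automorphism swaps them; each part is permuted independently, giving S_5 × S_2 of order 5!·2! = 240.

240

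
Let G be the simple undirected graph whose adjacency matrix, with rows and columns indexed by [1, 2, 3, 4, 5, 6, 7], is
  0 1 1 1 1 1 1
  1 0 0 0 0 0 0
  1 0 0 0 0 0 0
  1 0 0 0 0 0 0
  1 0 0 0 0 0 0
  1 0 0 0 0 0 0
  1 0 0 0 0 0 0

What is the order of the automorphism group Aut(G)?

720

Vertex 1 has degree 6 and every other vertex has degree 1, so G is the star K_{1,6} with centre 1. Any automorphism fixes the centre and permutes the 6 leaves freely, so Aut(G) ≅ S_6 of order 6! = 720.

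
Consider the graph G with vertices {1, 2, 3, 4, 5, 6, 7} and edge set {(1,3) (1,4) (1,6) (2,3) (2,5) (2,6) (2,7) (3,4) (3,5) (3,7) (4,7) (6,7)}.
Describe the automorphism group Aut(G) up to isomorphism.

1

Degrees alone do not determine every vertex (e.g. 1 and 4 both have degree 3), but their neighbour-degree multisets differ: N(1) has degrees [3, 3, 5] while N(4) has degrees [3, 4, 5]. Repeating this refinement separates all vertices, so the only automorphism is the identity.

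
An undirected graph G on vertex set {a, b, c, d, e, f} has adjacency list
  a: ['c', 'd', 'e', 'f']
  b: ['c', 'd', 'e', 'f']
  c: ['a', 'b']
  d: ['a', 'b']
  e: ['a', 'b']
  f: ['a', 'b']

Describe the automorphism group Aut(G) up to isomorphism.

The vertices split by degree into {a, b} (degree 4) and {c, d, e, f} (degree 2); every edge runs between the two parts, so G is the complete bipartite graph K_{2,4}. Automorphisms preserve the bipartition setwise (since the parts differ in size) and act as S_4 × S_2 within it; |Aut| = 48.

S_4 × S_2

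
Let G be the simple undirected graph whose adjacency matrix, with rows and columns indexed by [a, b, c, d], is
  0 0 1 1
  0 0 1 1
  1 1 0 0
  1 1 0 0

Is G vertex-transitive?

Yes

G is 2-regular and bipartite on 2^2 = 4 vertices with girth 4; it is the hypercube graph Q_2. Aut(Q_2) consists of the signed permutations of the 2 coordinate axes: 2! permutations times 2^2 sign flips, so |Aut| = 2^2·2! = 8. This group acts transitively on the 4 vertices.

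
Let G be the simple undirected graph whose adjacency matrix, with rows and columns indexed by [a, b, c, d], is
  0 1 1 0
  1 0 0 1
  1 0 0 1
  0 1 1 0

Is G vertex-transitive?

G is 2-regular and bipartite on 2^2 = 4 vertices with girth 4; it is the hypercube graph Q_2. The symmetry group of the 2-cube is the hyperoctahedral group B_2 = Z_2 ≀ S_2, of order 2^2·2! = 8. Under this action every vertex can be carried to every other, so G is vertex-transitive.

Yes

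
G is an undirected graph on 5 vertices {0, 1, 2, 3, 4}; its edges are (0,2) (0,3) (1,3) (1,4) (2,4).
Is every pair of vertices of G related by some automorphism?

Every vertex has degree 2 and the graph is connected, so G is the 5-cycle C_5. C_5 has 5 rotations and 5 reflections, so Aut(C_5) ≅ D_5 of order 10. This group acts transitively on the 5 vertices.

Yes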